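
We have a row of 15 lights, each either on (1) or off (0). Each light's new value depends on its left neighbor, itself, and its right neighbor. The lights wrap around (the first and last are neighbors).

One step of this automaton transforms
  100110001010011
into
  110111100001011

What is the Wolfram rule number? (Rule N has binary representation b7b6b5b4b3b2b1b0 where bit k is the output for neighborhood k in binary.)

position 14: 111 → 1  (bit 7 = 1)
position 0: 110 → 1  (bit 6 = 1)
position 9: 101 → 0  (bit 5 = 0)
position 1: 100 → 1  (bit 4 = 1)
position 3: 011 → 1  (bit 3 = 1)
position 8: 010 → 0  (bit 2 = 0)
position 2: 001 → 0  (bit 1 = 0)
position 6: 000 → 1  (bit 0 = 1)
bits b7..b0 = 11011001 = 217

217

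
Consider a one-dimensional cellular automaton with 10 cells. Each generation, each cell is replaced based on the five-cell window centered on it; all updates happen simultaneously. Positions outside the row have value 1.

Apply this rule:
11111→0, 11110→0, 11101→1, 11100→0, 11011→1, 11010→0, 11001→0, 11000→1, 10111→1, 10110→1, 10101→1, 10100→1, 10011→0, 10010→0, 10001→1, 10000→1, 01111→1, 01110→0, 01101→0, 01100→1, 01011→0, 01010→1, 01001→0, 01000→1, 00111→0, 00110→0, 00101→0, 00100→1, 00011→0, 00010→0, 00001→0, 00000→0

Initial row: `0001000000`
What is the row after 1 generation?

1101110000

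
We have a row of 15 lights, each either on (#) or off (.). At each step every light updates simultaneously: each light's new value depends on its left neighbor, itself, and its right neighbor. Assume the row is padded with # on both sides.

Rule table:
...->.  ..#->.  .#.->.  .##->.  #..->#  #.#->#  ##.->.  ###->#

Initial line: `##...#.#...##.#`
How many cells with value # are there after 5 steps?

#.#...#.#....#.
.#.#...#.#....#
#.#.#...#.#....
.#.#.#...#.#...
#.#.#.#...#.#..
count of #: 6

6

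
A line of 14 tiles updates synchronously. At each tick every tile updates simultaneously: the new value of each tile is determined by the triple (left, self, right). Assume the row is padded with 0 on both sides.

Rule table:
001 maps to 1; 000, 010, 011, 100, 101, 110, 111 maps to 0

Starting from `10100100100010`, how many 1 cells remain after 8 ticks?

00001001000100
00010010001000
00100100010000
01001000100000
10010001000000
00100010000000
01000100000000
10001000000000
count of 1: 2

2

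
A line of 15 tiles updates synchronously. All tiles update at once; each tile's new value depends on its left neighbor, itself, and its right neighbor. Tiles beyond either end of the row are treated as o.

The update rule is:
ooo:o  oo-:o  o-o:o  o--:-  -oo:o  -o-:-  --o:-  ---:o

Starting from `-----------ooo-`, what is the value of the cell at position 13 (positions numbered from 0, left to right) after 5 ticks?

-ooooooooo-oooo
ooooooooooooooo
ooooooooooooooo  (fixed point — unchanged through tick 5)
position 13 holds o

o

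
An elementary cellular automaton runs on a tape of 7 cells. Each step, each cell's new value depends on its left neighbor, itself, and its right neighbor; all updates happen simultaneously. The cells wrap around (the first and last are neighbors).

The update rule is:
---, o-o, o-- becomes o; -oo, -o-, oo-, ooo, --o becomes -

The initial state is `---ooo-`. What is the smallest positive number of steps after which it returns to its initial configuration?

7

oo----o
--ooo--
o----oo
-ooo---
----ooo
ooo----
---ooo-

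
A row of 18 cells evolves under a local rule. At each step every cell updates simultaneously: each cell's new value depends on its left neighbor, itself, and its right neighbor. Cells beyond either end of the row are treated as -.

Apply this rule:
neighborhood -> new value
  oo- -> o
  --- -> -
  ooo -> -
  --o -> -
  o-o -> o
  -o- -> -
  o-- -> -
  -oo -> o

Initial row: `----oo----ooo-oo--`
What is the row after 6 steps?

----oo-----oo-----

----oo----o-oooo--
----oo-----oo--o--
----oo-----oo-----
----oo-----oo-----  (fixed point — unchanged through step 6)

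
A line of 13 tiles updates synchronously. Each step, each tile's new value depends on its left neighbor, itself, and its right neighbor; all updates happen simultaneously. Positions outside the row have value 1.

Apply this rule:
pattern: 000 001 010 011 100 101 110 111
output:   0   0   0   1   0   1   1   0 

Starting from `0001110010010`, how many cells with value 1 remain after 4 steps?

1

0001010000001
0000100000001
0000000000001
0000000000001
count of 1: 1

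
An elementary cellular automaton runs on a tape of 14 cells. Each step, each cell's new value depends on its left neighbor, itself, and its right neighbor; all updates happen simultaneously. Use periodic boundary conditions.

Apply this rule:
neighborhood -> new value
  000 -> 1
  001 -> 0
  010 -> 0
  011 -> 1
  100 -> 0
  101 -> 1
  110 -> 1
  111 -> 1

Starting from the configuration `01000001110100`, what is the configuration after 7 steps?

00011101111001
01011111111000
00111111111011
00111111111111
00111111111111  (fixed point — unchanged through step 7)

00111111111111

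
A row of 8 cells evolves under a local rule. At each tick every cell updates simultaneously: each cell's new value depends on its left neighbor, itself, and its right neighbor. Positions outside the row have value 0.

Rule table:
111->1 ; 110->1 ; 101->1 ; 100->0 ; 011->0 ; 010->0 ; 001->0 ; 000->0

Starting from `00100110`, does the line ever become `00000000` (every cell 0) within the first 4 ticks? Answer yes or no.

00000010
00000000
all cells are 0 at tick 2

yes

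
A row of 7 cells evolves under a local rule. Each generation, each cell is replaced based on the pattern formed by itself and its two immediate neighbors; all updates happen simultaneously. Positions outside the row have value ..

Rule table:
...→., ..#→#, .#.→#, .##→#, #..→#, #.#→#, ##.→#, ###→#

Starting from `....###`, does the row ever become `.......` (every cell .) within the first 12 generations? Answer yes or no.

generation 1: ...####
generation 2: ..#####
generation 3: .######
generation 4: #######
generation 5: #######  (fixed point — unchanged through generation 12)
generation 12 is #######, still not uniform .

no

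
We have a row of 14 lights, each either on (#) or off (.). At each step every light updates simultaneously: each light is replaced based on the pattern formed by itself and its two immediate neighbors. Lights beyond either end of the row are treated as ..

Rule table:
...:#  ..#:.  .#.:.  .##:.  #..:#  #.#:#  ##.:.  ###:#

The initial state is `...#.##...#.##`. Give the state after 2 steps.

##..#..##..#..
..#..#...#..##

..#..#...#..##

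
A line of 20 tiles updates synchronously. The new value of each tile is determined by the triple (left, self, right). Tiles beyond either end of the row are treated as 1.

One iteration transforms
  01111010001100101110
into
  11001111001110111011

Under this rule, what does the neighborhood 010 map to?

At position 6 the neighborhood is 010; the next row has 1 there.

1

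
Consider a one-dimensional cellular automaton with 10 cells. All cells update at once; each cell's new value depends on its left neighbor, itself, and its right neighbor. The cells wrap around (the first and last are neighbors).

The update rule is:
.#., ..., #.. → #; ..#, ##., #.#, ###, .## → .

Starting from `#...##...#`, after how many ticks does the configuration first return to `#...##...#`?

5

.##...##..
...##...##
##...##...
..##...##.
#...##...#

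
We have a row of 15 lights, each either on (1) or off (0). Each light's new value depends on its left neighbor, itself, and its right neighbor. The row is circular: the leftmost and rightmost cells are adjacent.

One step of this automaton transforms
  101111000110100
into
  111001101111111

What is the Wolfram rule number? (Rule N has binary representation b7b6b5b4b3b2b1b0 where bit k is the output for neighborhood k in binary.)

position 3: 111 → 0  (bit 7 = 0)
position 5: 110 → 1  (bit 6 = 1)
position 1: 101 → 1  (bit 5 = 1)
position 6: 100 → 1  (bit 4 = 1)
position 2: 011 → 1  (bit 3 = 1)
position 0: 010 → 1  (bit 2 = 1)
position 8: 001 → 1  (bit 1 = 1)
position 7: 000 → 0  (bit 0 = 0)
bits b7..b0 = 01111110 = 126

126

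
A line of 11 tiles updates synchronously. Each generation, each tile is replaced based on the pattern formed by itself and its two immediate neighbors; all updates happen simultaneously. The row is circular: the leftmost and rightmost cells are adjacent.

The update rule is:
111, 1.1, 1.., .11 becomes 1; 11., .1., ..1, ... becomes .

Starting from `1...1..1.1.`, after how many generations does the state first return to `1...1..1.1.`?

11

generation 1: .1...1..1.1
generation 2: 1.1...1..1.
generation 3: .1.1...1..1
generation 4: 1.1.1...1..
generation 5: .1.1.1...1.
generation 6: ..1.1.1...1
generation 7: 1..1.1.1...
generation 8: .1..1.1.1..
generation 9: ..1..1.1.1.
generation 10: ...1..1.1.1
generation 11: 1...1..1.1.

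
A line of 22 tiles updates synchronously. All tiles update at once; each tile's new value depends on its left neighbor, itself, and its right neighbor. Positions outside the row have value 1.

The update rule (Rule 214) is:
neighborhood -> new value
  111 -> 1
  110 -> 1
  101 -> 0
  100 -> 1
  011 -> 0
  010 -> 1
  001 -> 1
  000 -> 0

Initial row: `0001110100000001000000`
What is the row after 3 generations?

1011111101101100111110

1010110110000011100001
1010010011000101110010
1011111101101100111110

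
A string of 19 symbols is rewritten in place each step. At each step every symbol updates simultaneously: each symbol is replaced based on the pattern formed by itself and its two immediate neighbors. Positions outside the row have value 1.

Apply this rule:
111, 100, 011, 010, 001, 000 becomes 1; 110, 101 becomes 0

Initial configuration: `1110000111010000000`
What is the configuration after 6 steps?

0111011111111111111

step 1: 1101111110011111111
step 2: 1001111101111111111
step 3: 0111111001111111111
step 4: 0111110111111111111
step 5: 0111100111111111111
step 6: 0111011111111111111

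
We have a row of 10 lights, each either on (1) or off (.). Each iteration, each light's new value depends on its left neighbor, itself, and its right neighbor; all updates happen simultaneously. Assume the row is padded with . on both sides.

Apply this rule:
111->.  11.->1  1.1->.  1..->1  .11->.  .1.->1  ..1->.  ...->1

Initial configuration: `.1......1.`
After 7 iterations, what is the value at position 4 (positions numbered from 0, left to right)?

.

.111111.11
......1..1
11111.11.1
....1..1.1
111.11.1.1
..1..1.1.1
1.11.1.1.1
position 4 holds .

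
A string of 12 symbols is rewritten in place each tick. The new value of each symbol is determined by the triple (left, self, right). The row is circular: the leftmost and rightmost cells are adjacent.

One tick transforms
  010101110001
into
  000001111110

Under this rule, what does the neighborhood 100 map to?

1

At position 8 the neighborhood is 100; the next row has 1 there.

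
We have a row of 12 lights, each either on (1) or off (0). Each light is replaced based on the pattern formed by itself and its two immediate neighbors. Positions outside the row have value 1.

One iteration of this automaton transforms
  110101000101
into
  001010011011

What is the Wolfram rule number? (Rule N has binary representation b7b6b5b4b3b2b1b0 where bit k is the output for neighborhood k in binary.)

position 0: 111 → 0  (bit 7 = 0)
position 1: 110 → 0  (bit 6 = 0)
position 2: 101 → 1  (bit 5 = 1)
position 6: 100 → 0  (bit 4 = 0)
position 11: 011 → 1  (bit 3 = 1)
position 3: 010 → 0  (bit 2 = 0)
position 8: 001 → 1  (bit 1 = 1)
position 7: 000 → 1  (bit 0 = 1)
bits b7..b0 = 00101011 = 43

43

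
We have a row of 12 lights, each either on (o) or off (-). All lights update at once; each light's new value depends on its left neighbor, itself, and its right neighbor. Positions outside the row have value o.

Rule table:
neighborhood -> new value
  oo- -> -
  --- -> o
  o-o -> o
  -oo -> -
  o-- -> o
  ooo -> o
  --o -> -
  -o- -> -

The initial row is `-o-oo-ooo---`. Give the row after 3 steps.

step 1: o-o--o-o-oo-
step 2: -o-o--o-o--o
step 3: o-o-o--o-o--

o-o-o--o-o--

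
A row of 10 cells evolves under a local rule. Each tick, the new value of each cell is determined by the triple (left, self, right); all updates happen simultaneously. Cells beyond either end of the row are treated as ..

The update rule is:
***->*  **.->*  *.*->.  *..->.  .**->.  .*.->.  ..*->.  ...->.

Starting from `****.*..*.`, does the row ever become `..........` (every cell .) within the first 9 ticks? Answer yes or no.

.***......
..**......
...*......
..........
all cells are . at tick 4

yes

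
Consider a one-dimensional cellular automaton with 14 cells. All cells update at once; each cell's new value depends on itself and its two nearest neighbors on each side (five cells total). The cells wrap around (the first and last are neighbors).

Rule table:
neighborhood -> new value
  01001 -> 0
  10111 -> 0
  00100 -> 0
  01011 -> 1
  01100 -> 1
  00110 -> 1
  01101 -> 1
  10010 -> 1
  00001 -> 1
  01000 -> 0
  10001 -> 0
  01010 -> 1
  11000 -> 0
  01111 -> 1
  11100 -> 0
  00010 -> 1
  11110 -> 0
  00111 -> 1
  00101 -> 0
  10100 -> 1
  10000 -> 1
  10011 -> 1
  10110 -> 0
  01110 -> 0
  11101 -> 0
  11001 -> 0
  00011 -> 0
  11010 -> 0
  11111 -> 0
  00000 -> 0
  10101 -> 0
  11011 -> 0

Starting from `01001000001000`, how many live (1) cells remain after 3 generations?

10010010110011
00100101010110
01001010101010
count of 1: 6

6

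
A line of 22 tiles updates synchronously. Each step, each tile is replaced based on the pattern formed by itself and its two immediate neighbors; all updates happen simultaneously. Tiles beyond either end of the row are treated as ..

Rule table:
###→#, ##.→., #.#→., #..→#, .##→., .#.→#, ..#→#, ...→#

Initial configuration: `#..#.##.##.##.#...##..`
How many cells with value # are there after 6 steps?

####..........####..##
.##.##########.##.##..
#....########.......##
#####.######.#######..
.###...####...#####.##
#.#.###.##.###.###....
count of #: 13

13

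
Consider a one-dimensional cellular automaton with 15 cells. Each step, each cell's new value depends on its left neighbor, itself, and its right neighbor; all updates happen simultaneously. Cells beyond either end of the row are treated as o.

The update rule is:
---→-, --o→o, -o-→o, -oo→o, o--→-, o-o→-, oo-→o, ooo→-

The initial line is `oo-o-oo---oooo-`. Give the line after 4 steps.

-o-o-oo-o-o-oo-

-o-o-oo--oo--o-
-o-o-oo-ooo-oo-
-o-o-oo-o-o-oo-
-o-o-oo-o-o-oo-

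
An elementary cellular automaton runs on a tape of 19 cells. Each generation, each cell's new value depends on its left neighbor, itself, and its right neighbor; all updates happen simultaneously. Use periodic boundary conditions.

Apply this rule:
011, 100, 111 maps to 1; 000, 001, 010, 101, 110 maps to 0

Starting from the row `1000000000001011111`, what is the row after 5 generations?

0100010000000010100

0100000000000011111
0010000000000011110
0001000000000011101
1000100000000011000
0100010000000010100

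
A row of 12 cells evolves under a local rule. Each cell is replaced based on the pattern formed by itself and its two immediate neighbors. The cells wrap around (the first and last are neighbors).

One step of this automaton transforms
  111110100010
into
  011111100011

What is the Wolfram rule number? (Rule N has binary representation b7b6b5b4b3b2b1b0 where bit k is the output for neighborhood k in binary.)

228

position 1: 111 → 1  (bit 7 = 1)
position 4: 110 → 1  (bit 6 = 1)
position 5: 101 → 1  (bit 5 = 1)
position 7: 100 → 0  (bit 4 = 0)
position 0: 011 → 0  (bit 3 = 0)
position 6: 010 → 1  (bit 2 = 1)
position 9: 001 → 0  (bit 1 = 0)
position 8: 000 → 0  (bit 0 = 0)
bits b7..b0 = 11100100 = 228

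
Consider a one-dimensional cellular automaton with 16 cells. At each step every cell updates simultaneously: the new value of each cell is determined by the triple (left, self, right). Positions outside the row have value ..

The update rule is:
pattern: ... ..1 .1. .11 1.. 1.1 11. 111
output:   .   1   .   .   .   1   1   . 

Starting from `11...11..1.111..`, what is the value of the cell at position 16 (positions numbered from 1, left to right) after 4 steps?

step 1: .1..1.1.1.1..1..
step 2: 1..1.1.1.1..1...
step 3: ..1.1.1.1..1....
step 4: .1.1.1.1..1.....
position 16 holds .

.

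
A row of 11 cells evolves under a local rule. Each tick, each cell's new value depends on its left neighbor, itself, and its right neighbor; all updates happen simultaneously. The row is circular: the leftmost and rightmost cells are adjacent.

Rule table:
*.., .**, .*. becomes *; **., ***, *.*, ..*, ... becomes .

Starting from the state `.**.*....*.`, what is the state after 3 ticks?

.*..*.**.**

.*..**...**
.**.*.*..*.
.*..*.**.**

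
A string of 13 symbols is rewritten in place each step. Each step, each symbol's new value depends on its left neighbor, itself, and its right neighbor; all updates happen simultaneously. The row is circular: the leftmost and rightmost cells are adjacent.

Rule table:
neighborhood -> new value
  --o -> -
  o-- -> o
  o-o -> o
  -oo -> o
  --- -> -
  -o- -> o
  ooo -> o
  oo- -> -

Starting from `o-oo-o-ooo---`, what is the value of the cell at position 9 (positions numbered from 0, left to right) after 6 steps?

o

step 1: ooo-ooooo-o--
step 2: oo-ooooo-ooo-
step 3: o-ooooo-ooo-o
step 4: -ooooo-ooo-oo
step 5: ooooo-ooo-oo-
step 6: oooo-ooo-oo-o
position 9 holds o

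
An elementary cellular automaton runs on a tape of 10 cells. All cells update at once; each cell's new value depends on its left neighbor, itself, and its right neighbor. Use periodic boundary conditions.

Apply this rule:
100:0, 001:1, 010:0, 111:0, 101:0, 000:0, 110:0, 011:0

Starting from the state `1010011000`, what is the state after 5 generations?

1000010000

0000100001
0001000010
0010000100
0100001000
1000010000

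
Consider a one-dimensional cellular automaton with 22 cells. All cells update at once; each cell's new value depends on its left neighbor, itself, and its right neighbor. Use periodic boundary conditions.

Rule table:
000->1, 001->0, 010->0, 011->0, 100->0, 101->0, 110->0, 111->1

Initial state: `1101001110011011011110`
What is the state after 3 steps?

0000000100000000001100
1111110001111111100001
1111100100111111001100

1111100100111111001100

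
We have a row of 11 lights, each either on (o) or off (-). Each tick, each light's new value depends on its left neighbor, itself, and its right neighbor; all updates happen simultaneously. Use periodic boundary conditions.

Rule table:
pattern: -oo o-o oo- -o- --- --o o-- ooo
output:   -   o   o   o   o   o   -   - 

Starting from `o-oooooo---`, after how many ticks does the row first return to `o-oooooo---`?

22

tick 1: oo-----o-oo
tick 2: -o-oooooo--
tick 3: ooo-----o-o
tick 4: --o-oooooo-
tick 5: oooo-----o-
tick 6: ---o-oooooo
tick 7: -oooo-----o
tick 8: o---o-ooooo
tick 9: o-oooo-----
tick 10: oo---o-oooo
tick 11: -o-oooo----
tick 12: ooo---o-ooo
tick 13: --o-oooo---
tick 14: oooo---o-oo
tick 15: ---o-oooo--
tick 16: ooooo---o-o
tick 17: ----o-oooo-
tick 18: oooooo---o-
tick 19: -----o-oooo
tick 20: -oooooo---o
tick 21: o-----o-ooo
tick 22: o-oooooo---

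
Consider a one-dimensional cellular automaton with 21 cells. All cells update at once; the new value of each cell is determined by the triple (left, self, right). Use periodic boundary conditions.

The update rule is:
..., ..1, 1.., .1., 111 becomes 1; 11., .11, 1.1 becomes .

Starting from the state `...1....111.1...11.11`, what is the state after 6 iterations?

11111111.1..1111.....
.111111..111.11.11111
..1111.11.1......111.
11.11.....1111111.1.1
1....11111.11111..1..
11111.111...111.11111

11111.111...111.11111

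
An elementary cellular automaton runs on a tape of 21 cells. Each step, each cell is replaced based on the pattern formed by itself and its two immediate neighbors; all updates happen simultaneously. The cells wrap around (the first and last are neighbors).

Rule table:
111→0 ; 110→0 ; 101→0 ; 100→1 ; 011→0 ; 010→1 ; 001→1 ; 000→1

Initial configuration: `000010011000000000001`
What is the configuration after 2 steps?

000000011000000000000

111111100111111111111
000000011000000000000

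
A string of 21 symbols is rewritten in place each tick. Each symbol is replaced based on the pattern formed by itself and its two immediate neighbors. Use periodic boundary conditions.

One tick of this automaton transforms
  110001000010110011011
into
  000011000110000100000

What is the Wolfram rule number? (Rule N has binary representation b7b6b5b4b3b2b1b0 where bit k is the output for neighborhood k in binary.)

position 0: 111 → 0  (bit 7 = 0)
position 1: 110 → 0  (bit 6 = 0)
position 11: 101 → 0  (bit 5 = 0)
position 2: 100 → 0  (bit 4 = 0)
position 12: 011 → 0  (bit 3 = 0)
position 5: 010 → 1  (bit 2 = 1)
position 4: 001 → 1  (bit 1 = 1)
position 3: 000 → 0  (bit 0 = 0)
bits b7..b0 = 00000110 = 6

6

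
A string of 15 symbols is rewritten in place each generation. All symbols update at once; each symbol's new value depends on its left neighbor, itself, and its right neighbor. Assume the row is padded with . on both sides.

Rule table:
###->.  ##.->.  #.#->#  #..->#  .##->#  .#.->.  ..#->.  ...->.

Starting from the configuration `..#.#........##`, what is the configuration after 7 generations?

.........#.#...

...#.#.......#.
....#.#.......#
.....#.#.......
......#.#......
.......#.#.....
........#.#....
.........#.#...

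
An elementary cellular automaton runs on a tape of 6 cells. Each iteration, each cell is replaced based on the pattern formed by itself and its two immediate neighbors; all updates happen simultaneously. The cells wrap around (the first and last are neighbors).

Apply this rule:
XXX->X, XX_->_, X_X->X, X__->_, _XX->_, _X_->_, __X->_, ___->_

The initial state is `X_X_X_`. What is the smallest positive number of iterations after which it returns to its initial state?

2

_X_X_X
X_X_X_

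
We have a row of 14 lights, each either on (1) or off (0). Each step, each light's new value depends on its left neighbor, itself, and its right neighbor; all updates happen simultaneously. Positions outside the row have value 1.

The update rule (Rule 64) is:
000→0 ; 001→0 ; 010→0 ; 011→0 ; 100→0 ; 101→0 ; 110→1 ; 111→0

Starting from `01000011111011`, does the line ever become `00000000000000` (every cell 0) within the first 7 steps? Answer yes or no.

yes

00000000001000
00000000000000
all cells are 0 at step 2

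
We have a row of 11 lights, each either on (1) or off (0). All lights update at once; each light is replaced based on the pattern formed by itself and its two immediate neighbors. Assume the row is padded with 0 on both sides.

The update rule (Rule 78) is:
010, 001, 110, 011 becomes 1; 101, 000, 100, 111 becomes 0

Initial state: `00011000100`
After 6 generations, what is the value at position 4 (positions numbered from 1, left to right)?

00111001100
01101011100
11101010100
10101010100
10101010100  (fixed point — unchanged through generation 6)
position 4 holds 0

0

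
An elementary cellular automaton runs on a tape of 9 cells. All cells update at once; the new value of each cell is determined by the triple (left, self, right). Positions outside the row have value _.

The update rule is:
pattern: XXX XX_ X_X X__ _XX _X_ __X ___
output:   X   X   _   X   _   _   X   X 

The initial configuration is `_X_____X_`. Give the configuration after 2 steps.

step 1: X_XXXXX_X
step 2: ___XXXX__

___XXXX__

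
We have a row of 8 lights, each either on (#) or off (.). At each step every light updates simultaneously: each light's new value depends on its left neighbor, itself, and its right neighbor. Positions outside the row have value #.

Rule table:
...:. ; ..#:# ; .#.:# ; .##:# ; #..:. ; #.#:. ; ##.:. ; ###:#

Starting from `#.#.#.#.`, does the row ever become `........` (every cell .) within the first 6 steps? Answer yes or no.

no

..#.#.#.
.##.#.#.
.#..#.#.
.#.##.#.
.#.#..#.
.#.#.##.
step 6 is .#.#.##., still not uniform .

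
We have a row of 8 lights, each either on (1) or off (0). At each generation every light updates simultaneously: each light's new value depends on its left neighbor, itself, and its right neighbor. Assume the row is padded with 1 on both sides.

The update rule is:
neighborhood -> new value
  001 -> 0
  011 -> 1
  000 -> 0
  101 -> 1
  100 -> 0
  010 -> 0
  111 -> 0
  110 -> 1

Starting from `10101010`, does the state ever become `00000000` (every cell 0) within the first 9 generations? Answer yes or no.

yes

11010101
01101011
11110110
00011111
00010000
00000000
all cells are 0 at generation 6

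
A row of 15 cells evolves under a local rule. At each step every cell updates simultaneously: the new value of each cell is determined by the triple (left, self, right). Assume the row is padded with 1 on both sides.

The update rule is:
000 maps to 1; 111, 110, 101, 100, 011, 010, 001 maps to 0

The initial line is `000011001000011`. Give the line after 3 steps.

011000000011000

step 1: 011000000011000
step 2: 000011111000010
step 3: 011000000011000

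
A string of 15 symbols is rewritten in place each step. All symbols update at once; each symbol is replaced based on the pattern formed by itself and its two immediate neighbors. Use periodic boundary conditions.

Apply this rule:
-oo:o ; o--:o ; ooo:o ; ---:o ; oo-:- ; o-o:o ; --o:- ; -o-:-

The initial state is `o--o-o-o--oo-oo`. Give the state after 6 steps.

o-o-o-o-oo-o-o-

step 1: -o--o-o-o-o-ooo
step 2: o-o--o-o-o-ooo-
step 3: -o-o--o-o-ooo-o
step 4: o-o-o--o-ooo-o-
step 5: -o-o-o--ooo-o-o
step 6: o-o-o-o-oo-o-o-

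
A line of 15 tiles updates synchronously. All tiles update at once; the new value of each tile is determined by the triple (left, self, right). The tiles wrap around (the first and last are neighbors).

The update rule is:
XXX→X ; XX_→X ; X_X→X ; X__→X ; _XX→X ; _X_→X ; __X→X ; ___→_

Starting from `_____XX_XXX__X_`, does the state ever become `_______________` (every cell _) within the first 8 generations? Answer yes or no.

generation 1: ____XXXXXXXXXXX
generation 2: X__XXXXXXXXXXXX
generation 3: XXXXXXXXXXXXXXX
generation 4: XXXXXXXXXXXXXXX  (fixed point — unchanged through generation 8)
generation 8 is XXXXXXXXXXXXXXX, still not uniform _

no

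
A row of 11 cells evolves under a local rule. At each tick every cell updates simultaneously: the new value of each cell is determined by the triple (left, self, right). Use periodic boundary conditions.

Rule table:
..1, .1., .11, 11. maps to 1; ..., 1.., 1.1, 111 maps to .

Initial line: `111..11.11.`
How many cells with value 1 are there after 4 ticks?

6

tick 1: 1.1.111.11.
tick 2: 1.1.1.1.11.
tick 3: 1.1.1.1.11.  (fixed point — unchanged through tick 4)
count of 1: 6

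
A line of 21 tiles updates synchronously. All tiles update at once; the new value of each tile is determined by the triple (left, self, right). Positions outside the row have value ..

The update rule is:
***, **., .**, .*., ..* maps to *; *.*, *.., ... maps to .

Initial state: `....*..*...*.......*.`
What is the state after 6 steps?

*****.**.***.*******.

...**.**..**......**.
..***.**.***.....***.
.****.**.***....****.
*****.**.***...*****.
*****.**.***..******.
*****.**.***.*******.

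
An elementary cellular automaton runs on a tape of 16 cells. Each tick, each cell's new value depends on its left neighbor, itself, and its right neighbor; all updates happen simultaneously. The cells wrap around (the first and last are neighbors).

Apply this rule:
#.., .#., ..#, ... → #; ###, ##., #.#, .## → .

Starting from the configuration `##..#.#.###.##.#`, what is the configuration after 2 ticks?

##....##########

..###.#.........
##....##########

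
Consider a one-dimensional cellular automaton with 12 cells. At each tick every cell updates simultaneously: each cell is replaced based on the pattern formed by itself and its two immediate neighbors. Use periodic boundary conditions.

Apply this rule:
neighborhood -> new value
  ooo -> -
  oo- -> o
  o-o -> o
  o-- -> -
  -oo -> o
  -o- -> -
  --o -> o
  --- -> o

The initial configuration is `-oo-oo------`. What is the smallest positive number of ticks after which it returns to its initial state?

12

oooooo-ooooo
-----ooo----
oooooo-o-ooo
-----oo-oo--
oooooooooo-o
---------ooo
-ooooooooo-o
oo-------oo-
oo-ooooooooo
-ooo--------
oo-o-ooooooo
-oo-oo------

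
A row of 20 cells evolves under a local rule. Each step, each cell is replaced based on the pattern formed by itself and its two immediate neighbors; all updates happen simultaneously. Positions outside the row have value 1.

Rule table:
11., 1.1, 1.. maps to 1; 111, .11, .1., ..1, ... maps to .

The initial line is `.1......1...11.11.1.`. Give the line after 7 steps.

1.1......1...11.11.1
11.1......1...11.11.
.11.1......1...11.11
1.11.1......1...11..
11.11.1......1...11.
.11.11.1......1...11
1.11.11.1......1....

1.11.11.1......1....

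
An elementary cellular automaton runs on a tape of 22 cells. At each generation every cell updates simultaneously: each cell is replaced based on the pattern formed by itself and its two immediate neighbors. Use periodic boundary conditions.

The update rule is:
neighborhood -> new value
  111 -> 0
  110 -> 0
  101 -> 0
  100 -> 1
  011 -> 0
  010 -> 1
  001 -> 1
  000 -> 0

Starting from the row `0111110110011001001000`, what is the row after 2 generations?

1000000001100111111100
1100000010011000000011

1100000010011000000011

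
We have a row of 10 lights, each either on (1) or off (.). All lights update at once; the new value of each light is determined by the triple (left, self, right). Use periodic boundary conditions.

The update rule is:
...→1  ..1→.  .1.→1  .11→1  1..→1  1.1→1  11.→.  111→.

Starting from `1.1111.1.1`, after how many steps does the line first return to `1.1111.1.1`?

.11...1111
11.11.1...
1.11.1111.
111.11...1
...11.11.1
11.1.11.11
..1111.11.
1.1...11.1
.1111.1.11
11...1111.
1.11.1...1
.11.1111.1
11.11...11
..11.11.1.
1.1.11.111
.1111.11..
.1...11.11
1111.1.11.
1...1111.1
.11.1...11
11.1111.1.
1.11...111
.11.11.1..
.1.11.1111
1111.11...
1...11.11.
111.1.11.1
...1111.11
11.1...11.
1.1111.1.1

30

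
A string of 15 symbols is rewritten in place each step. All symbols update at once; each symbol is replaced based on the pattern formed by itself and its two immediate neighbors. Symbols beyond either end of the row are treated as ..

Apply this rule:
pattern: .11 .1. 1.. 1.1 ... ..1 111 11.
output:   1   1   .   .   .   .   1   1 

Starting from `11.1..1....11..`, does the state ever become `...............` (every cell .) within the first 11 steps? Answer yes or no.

no

11.1..1....11..  (fixed point — unchanged through step 11)
step 11 is 11.1..1....11.., still not uniform .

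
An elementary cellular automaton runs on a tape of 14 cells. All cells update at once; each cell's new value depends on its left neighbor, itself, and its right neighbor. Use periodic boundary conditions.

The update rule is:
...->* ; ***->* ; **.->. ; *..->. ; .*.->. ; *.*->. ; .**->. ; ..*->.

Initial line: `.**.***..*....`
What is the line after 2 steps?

step 1: .....*.....***
step 2: .***...***..*.

.***...***..*.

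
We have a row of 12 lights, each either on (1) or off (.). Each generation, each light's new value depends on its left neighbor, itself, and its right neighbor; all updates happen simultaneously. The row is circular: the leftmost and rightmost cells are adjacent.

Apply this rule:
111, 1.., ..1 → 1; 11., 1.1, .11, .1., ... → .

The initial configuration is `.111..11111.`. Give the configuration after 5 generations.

1.1.11.111.1
........1...
.......1.1..
......1...1.
.....1.1.1.1

.....1.1.1.1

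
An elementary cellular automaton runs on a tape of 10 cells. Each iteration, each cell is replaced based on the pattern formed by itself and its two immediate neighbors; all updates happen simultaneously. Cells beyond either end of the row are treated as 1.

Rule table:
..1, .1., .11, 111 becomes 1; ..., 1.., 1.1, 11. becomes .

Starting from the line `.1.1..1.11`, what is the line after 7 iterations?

.1.1.1.111

.1.1.11.11
.1.1.1..11
.1.1.1.111
.1.1.1.111  (fixed point — unchanged through iteration 7)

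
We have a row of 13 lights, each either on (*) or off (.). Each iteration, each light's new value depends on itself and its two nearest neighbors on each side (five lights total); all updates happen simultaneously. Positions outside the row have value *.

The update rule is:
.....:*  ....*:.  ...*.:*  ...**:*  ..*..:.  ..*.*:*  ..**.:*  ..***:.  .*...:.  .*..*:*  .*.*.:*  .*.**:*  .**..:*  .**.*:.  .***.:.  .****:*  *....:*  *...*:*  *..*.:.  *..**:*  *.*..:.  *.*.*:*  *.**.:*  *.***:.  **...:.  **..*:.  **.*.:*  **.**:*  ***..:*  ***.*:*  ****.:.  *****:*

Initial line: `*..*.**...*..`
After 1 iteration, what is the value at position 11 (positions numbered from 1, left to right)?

iteration 1: *..****.**.**
position 11 holds .

.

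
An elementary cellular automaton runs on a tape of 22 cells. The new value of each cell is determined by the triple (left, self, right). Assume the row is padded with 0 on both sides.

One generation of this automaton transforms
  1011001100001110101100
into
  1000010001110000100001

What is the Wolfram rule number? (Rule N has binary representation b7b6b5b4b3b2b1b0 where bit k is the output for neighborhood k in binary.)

position 13: 111 → 0  (bit 7 = 0)
position 3: 110 → 0  (bit 6 = 0)
position 1: 101 → 0  (bit 5 = 0)
position 4: 100 → 0  (bit 4 = 0)
position 2: 011 → 0  (bit 3 = 0)
position 0: 010 → 1  (bit 2 = 1)
position 5: 001 → 1  (bit 1 = 1)
position 9: 000 → 1  (bit 0 = 1)
bits b7..b0 = 00000111 = 7

7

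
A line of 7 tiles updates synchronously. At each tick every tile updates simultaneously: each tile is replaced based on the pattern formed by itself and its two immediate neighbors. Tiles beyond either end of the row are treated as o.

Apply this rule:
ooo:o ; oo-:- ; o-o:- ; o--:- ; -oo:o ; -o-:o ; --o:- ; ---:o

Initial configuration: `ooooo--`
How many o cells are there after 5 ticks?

oooo---
ooo--o-
oo---o-
o--o-o-
---o-o-
count of o: 2

2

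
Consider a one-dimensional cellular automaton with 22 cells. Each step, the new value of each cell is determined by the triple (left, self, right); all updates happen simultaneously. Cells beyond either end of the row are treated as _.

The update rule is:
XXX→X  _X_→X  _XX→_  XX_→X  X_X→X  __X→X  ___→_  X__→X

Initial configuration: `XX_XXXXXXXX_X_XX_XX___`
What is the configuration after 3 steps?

XX_XX_XXXXXXXXXX_XX_XX

step 1: _XX_XXXXXXXXXX_XX_XX__
step 2: X_XX_XXXXXXXXXX_XX_XX_
step 3: XX_XX_XXXXXXXXXX_XX_XX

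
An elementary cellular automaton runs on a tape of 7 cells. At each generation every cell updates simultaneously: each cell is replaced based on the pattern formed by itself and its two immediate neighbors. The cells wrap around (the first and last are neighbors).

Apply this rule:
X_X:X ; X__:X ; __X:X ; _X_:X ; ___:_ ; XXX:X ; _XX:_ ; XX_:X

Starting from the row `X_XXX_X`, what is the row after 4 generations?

XX_XX_X

XX_XXX_
_XX_XXX
X_XX_XX
XX_XX_X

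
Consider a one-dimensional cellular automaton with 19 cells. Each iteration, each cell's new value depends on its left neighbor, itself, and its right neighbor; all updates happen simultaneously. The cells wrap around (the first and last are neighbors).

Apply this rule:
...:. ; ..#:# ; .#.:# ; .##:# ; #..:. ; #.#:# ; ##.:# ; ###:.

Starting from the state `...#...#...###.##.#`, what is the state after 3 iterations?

##.###.###...#...##

iteration 1: ..##..##..##.######
iteration 2: .###.###.#####....#
iteration 3: ##.###.###...#...##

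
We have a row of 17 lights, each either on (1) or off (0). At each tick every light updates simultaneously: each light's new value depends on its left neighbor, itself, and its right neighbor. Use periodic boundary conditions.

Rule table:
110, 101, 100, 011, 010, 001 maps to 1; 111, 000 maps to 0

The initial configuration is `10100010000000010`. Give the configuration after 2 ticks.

00011101100001100

11110111000000111
00011101100001100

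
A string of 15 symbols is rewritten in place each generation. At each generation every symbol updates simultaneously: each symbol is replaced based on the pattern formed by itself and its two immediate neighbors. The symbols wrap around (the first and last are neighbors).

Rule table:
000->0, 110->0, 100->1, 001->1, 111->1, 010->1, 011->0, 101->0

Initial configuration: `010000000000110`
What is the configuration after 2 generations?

generation 1: 111000000001001
generation 2: 110100000011110

110100000011110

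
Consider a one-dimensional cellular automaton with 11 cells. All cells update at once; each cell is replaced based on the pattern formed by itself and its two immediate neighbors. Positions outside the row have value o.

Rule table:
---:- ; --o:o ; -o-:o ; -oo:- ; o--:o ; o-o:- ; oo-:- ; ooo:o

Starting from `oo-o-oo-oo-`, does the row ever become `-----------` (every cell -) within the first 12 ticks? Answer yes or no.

no

o--o-------
-oooo-----o
--oo-o---o-
oo---oo-oo-
o-o-o------
--o-oo----o
ooo---o--o-
oo-o-ooooo-
o--o--ooo--
-ooooo-o-oo
--ooo--o--o
oo-o-ooooo-
tick 12 is oo-o-ooooo-, still not uniform -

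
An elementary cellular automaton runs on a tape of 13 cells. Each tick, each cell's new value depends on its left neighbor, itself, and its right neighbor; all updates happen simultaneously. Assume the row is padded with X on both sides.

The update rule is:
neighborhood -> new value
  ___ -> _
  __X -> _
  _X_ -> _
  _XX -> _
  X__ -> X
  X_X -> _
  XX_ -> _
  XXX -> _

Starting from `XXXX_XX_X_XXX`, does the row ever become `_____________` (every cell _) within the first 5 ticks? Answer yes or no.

tick 1: _____________
all cells are _ at tick 1

yes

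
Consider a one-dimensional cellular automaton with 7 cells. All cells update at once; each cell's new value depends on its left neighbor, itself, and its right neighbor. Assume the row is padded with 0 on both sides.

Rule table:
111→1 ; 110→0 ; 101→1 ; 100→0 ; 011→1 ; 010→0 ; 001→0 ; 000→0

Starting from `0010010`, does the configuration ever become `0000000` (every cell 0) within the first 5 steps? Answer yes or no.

0000000
all cells are 0 at step 1

yes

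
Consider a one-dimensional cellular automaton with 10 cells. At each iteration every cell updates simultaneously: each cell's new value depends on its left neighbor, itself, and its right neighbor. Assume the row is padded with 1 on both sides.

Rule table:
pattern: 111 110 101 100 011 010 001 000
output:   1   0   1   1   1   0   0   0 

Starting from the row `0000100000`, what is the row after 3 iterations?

1000010000
0100001000
1010000100

1010000100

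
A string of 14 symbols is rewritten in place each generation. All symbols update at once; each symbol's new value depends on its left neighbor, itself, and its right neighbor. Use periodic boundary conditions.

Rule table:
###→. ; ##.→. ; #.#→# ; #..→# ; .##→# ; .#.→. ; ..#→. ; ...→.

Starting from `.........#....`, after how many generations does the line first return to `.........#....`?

14

..........#...
...........#..
............#.
.............#
#.............
.#............
..#...........
...#..........
....#.........
.....#........
......#.......
.......#......
........#.....
.........#....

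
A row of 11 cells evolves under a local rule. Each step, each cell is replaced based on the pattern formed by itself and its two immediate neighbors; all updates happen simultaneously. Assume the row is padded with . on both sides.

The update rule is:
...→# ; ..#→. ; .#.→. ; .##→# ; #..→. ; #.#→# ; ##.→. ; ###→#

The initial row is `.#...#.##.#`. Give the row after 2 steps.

...#..##.#.
##....#.#..

##....#.#..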